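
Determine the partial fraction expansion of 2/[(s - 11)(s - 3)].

2/(s - 11)(s - 3) = α/(s - 11) + β/(s - 3). α = 2/(11 - 3) = 1/4, β = 2/(3 - 11) = -1/4
Result: (1/4)/(s - 11) - (1/4)/(s - 3)


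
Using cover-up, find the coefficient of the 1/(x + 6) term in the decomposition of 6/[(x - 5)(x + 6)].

Cover (x + 6), set x=-6: 6/((x - 5) at x=-6) = 6/(-11) = -6/11


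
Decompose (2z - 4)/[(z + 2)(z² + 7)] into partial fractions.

At z=-2: P = (2·(-2) - 4)/((-2)² + 7) = -8/11. Q = -P = 8/11, R = 2 - (-2)·P = 6/11
Result: (-8/11)/(z + 2) + ((8/11)z + 6/11)/(z² + 7)


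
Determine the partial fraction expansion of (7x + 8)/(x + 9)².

(7x + 8) = α(x + 9) + β. At x = -9: β = 7·(-9) + 8 = -55. Coeff of x: α = 7
Result: 7/(x + 9) - 55/(x + 9)²


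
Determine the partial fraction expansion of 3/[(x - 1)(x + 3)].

3/(x - 1)(x + 3) = A/(x - 1) + B/(x + 3). A = 3/(1 + 3) = 3/4, B = 3/(-3 - 1) = -3/4
Result: (3/4)/(x - 1) - (3/4)/(x + 3)


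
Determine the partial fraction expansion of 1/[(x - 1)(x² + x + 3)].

Cover-up at x = 1: P = 1/(1² + 1·1 + 3) = 1/5. Then Q = -P = -1/5, R = -P·(1 + 1) = -2/5
Result: (1/5)/(x - 1) - ((1/5)x + 2/5)/(x² + x + 3)


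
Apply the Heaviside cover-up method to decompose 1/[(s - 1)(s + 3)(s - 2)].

Cover (s - 1), s=1: P = 1/[(1 + 3)(1 - 2)] = -1/4. Cover (s + 3), s=-3: Q = 1/[(-3 - 1)(-3 - 2)] = 1/20. Cover (s - 2), s=2: R = 1/[(2 - 1)(2 + 3)] = 1/5.
Result: (-1/4)/(s - 1) + (1/20)/(s + 3) + (1/5)/(s - 2)


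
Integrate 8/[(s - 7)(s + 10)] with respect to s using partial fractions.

Decompose: 8/[(s - 7)(s + 10)] = (8/17)/(s - 7) - (8/17)/(s + 10). Integrate each term: (8/17) ln|(s - 7)| - (8/17) ln|(s + 10)| + C


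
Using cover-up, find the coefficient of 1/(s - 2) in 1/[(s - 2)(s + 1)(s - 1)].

Cover (s - 2), set s=2: 1/[(2 + 1)(2 - 1)] = 1/3


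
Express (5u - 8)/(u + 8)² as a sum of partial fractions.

(5u - 8) = P(u + 8) + Q. At u = -8: Q = 5·(-8) - 8 = -48. Coeff of u: P = 5
Result: 5/(u + 8) - 48/(u + 8)²


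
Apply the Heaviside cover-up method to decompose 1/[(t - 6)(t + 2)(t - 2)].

Cover (t - 6), t=6: P = 1/[(6 + 2)(6 - 2)] = 1/32. Cover (t + 2), t=-2: Q = 1/[(-2 - 6)(-2 - 2)] = 1/32. Cover (t - 2), t=2: R = 1/[(2 - 6)(2 + 2)] = -1/16.
Result: (1/32)/(t - 6) + (1/32)/(t + 2) - (1/16)/(t - 2)


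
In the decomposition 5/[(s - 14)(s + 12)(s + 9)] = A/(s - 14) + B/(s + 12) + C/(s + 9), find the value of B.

Cover-up at s = -12: B = 5/[(-12 - 14)(-12 + 9)] = 5/[(-26)(-3)] = 5/78


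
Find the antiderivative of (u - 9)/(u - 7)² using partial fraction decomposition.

Decompose: α = 1, β = 1·7 - 9 = -2, so (u - 9)/(u - 7)² = 1/(u - 7) - 2/(u - 7)². Integrate: ∫ α/(u - 7) du = ln|(u - 7)|; ∫ β/(u - 7)² du = 2/(u - 7). Sum: ln|(u - 7)| + 2/(u - 7) + C


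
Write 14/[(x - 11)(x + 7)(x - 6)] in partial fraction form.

Using cover-up method: A = 7/45, B = 7/117, C = -14/65
Result: (7/45)/(x - 11) + (7/117)/(x + 7) - (14/65)/(x - 6)


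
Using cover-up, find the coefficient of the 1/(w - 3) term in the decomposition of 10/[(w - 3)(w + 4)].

Cover (w - 3), set w=3: 10/((w + 4) at w=3) = 10/(7) = 10/7


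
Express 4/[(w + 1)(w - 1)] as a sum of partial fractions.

4/(w + 1)(w - 1) = A/(w + 1) + B/(w - 1). A = 4/(-1 - 1) = -2, B = 4/(1 + 1) = 2
Result: -2/(w + 1) + 2/(w - 1)


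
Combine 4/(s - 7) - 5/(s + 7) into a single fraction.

Common denominator (s - 7)(s + 7). Numerator: 4(s + 7) - 5(s - 7) = (4s + 28) - (5s - 35) = -s + 63
Result: (-s + 63)/[(s - 7)(s + 7)]


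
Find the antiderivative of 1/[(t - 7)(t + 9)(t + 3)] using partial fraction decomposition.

Cover-up: P = 1/160, Q = 1/96, R = -1/60. Decomposition: (1/160)/(t - 7) + (1/96)/(t + 9) - (1/60)/(t + 3). Integrate each term: (1/160) ln|(t - 7)| + (1/96) ln|(t + 9)| - (1/60) ln|(t + 3)| + C


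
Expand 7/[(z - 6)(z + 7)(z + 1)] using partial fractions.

Using cover-up method: A = 1/13, B = 7/78, C = -1/6
Result: (1/13)/(z - 6) + (7/78)/(z + 7) - (1/6)/(z + 1)


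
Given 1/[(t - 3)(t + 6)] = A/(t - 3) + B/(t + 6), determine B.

Cover-up at t = -6: B = 1/(-6 - 3) = -1/9


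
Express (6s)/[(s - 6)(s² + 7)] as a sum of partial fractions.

At s=6: α = (6·6 + 0)/(6² + 7) = 36/43. β = -α = -36/43, γ = 6 - 6·α = 42/43
Result: (36/43)/(s - 6) - ((36/43)s - 42/43)/(s² + 7)


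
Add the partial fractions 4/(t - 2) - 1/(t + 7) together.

Common denominator (t - 2)(t + 7). Numerator: 4(t + 7) - 1(t - 2) = (4t + 28) - (t - 2) = 3t + 30
Result: (3t + 30)/[(t - 2)(t + 7)]


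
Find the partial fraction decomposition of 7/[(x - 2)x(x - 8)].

Using cover-up method: A = -7/12, B = 7/16, C = 7/48
Result: (-7/12)/(x - 2) + (7/16)/x + (7/48)/(x - 8)


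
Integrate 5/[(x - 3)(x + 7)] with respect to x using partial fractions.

Decompose: 5/[(x - 3)(x + 7)] = (1/2)/(x - 3) - (1/2)/(x + 7). Integrate each term: (1/2) ln|(x - 3)| - (1/2) ln|(x + 7)| + C


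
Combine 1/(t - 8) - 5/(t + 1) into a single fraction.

Common denominator (t - 8)(t + 1). Numerator: 1(t + 1) - 5(t - 8) = (t + 1) - (5t - 40) = -4t + 41
Result: (-4t + 41)/[(t - 8)(t + 1)]


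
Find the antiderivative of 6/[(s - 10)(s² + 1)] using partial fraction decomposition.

Cover-up at s=10: A = 6/(10²+1) = 6/101. Coeff matching: B = -6/101, C = -60/101. Decomposition: (6/101)/(s - 10) - ((6/101)s + 60/101)/(s² + 1). Integrate: linear → ln, quadratic → (1/2)ln + arctan: (6/101) ln|(s - 10)| - (3/101) ln(s² + 1) - (60/101) arctan(s) + C


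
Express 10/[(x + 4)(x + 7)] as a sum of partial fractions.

10/(x + 4)(x + 7) = A/(x + 4) + B/(x + 7). A = 10/(-4 + 7) = 10/3, B = 10/(-7 + 4) = -10/3
Result: (10/3)/(x + 4) - (10/3)/(x + 7)


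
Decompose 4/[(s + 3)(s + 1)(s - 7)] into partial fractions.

Using cover-up method: α = 1/5, β = -1/4, γ = 1/20
Result: (1/5)/(s + 3) - (1/4)/(s + 1) + (1/20)/(s - 7)


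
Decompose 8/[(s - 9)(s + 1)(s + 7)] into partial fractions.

Using cover-up method: α = 1/20, β = -2/15, γ = 1/12
Result: (1/20)/(s - 9) - (2/15)/(s + 1) + (1/12)/(s + 7)


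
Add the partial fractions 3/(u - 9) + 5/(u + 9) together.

Common denominator (u - 9)(u + 9). Numerator: 3(u + 9) + 5(u - 9) = (3u + 27) + (5u - 45) = 8u - 18
Result: (8u - 18)/[(u - 9)(u + 9)]


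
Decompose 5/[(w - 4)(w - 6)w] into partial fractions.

Using cover-up method: A = -5/8, B = 5/12, C = 5/24
Result: (-5/8)/(w - 4) + (5/12)/(w - 6) + (5/24)/w


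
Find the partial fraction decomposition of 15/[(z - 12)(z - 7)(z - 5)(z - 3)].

Using Heaviside cover-up: (1/21)/(z - 12) - (3/8)/(z - 7) + (15/28)/(z - 5) - (5/24)/(z - 3)


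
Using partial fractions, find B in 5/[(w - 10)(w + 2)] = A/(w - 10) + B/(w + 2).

Cover-up at w = -2: B = 5/(-2 - 10) = -5/12


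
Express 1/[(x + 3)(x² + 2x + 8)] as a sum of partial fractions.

Cover-up at x = -3: A = 1/((-3)² + 2·(-3) + 8) = 1/11. Then B = -A = -1/11, C = -A·(2 - 3) = 1/11
Result: (1/11)/(x + 3) - ((1/11)x - 1/11)/(x² + 2x + 8)


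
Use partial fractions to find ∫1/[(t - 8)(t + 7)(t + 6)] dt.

Cover-up: α = 1/210, β = 1/15, γ = -1/14. Decomposition: (1/210)/(t - 8) + (1/15)/(t + 7) - (1/14)/(t + 6). Integrate each term: (1/210) ln|(t - 8)| + (1/15) ln|(t + 7)| - (1/14) ln|(t + 6)| + C


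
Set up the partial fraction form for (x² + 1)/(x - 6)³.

Repeated linear factor (power 3): P/(x - 6) + Q/(x - 6)² + R/(x - 6)³


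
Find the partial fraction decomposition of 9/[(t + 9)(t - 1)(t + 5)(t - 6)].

Using Heaviside cover-up: (-3/200)/(t + 9) - (3/100)/(t - 1) + (3/88)/(t + 5) + (3/275)/(t - 6)


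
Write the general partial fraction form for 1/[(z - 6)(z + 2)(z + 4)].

Three distinct linear factors: A/(z - 6) + B/(z + 2) + C/(z + 4)


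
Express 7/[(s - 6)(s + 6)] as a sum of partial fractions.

7/(s - 6)(s + 6) = α/(s - 6) + β/(s + 6). α = 7/(6 + 6) = 7/12, β = 7/(-6 - 6) = -7/12
Result: (7/12)/(s - 6) - (7/12)/(s + 6)


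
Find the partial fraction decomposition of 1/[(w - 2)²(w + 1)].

Cover-up at w=-1: R = 1/(-1 - 2)² = 1/9. Cover-up at w=2: Q = 1/(2 + 1) = 1/3. Comparing w² coeff: P = -R = -1/9
Result: (-1/9)/(w - 2) + (1/3)/(w - 2)² + (1/9)/(w + 1)


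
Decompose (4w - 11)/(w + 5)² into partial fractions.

(4w - 11) = P(w + 5) + Q. At w = -5: Q = 4·(-5) - 11 = -31. Coeff of w: P = 4
Result: 4/(w + 5) - 31/(w + 5)²


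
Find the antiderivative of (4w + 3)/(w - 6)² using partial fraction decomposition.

Decompose: A = 4, B = 4·6 + 3 = 27, so (4w + 3)/(w - 6)² = 4/(w - 6) + 27/(w - 6)². Integrate: ∫ A/(w - 6) dw = 4 ln|(w - 6)|; ∫ B/(w - 6)² dw = -27/(w - 6). Sum: 4 ln|(w - 6)| - 27/(w - 6) + C


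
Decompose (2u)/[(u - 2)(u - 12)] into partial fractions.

At u=2: A = (2·2 + 0)/(2 - 12) = -2/5. At u=12: B = (2·12 + 0)/(12 - 2) = 12/5
Result: (-2/5)/(u - 2) + (12/5)/(u - 12)


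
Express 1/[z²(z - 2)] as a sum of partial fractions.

Cover-up at z=2: R = 1/(2 - 0)² = 1/4. Cover-up at z=0: Q = 1/(0 - 2) = -1/2. Comparing z² coeff: P = -R = -1/4
Result: (-1/4)/z - (1/2)/z² + (1/4)/(z - 2)


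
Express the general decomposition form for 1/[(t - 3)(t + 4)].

Distinct linear factors: α/(t - 3) + β/(t + 4)


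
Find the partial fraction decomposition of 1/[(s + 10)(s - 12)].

1/(s + 10)(s - 12) = A/(s + 10) + B/(s - 12). A = 1/(-10 - 12) = -1/22, B = 1/(12 + 10) = 1/22
Result: (-1/22)/(s + 10) + (1/22)/(s - 12)


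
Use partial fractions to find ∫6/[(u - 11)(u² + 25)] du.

Cover-up at u=11: A = 6/(11²+25) = 3/73. Coeff matching: B = -3/73, C = -33/73. Decomposition: (3/73)/(u - 11) - ((3/73)u + 33/73)/(u² + 25). Integrate: linear → ln, quadratic → (1/2)ln + arctan: (3/73) ln|(u - 11)| - (3/146) ln(u² + 25) - (33/365) arctan(u/5) + C


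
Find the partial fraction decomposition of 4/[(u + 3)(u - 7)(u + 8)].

Using cover-up method: α = -2/25, β = 2/75, γ = 4/75
Result: (-2/25)/(u + 3) + (2/75)/(u - 7) + (4/75)/(u + 8)


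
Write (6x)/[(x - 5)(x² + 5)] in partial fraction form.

At x=5: P = (6·5 + 0)/(5² + 5) = 1. Q = -P = -1, R = 6 - 5·P = 1
Result: 1/(x - 5) - (x - 1)/(x² + 5)


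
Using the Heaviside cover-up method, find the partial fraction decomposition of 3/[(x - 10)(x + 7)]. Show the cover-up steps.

Cover (x - 10): set x=10, get A = 3/(10 + 7) = 3/17. Cover (x + 7): set x=-7, get B = 3/(-7 - 10) = -3/17.
Result: (3/17)/(x - 10) - (3/17)/(x + 7)


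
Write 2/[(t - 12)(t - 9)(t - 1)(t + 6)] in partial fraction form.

Using Heaviside cover-up: (1/297)/(t - 12) - (1/180)/(t - 9) + (1/308)/(t - 1) - (1/945)/(t + 6)


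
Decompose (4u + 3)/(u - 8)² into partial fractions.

(4u + 3) = P(u - 8) + Q. At u = 8: Q = 4·8 + 3 = 35. Coeff of u: P = 4
Result: 4/(u - 8) + 35/(u - 8)²


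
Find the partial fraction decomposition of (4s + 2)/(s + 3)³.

(4s + 2) = A(s + 3)² + B(s + 3) + C. At s = -3: C = 4·(-3) + 2 = -10. Coefficients: A = 0, B = 4
Result: 4/(s + 3)² - 10/(s + 3)³


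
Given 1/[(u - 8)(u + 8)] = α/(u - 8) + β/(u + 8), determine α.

Cover-up at u = 8: α = 1/(8 + 8) = 1/16


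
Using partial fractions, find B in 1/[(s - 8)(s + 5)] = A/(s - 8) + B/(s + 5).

Cover-up at s = -5: B = 1/(-5 - 8) = -1/13


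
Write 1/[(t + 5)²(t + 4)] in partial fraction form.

Cover-up at t=-4: C = 1/(-4 + 5)² = 1. Cover-up at t=-5: B = 1/(-5 + 4) = -1. Comparing t² coeff: A = -C = -1
Result: -1/(t + 5) - 1/(t + 5)² + 1/(t + 4)


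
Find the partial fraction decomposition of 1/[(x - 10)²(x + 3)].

Cover-up at x=-3: C = 1/(-3 - 10)² = 1/169. Cover-up at x=10: B = 1/(10 + 3) = 1/13. Comparing x² coeff: A = -C = -1/169
Result: (-1/169)/(x - 10) + (1/13)/(x - 10)² + (1/169)/(x + 3)


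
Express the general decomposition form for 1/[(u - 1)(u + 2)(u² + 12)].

Two linear + quadratic: α/(u - 1) + β/(u + 2) + (γu + δ)/(u² + 12)


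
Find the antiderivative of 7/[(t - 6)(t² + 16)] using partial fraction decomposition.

Cover-up at t=6: A = 7/(6²+16) = 7/52. Coeff matching: B = -7/52, C = -21/26. Decomposition: (7/52)/(t - 6) - ((7/52)t + 21/26)/(t² + 16). Integrate: linear → ln, quadratic → (1/2)ln + arctan: (7/52) ln|(t - 6)| - (7/104) ln(t² + 16) - (21/104) arctan(t/4) + C


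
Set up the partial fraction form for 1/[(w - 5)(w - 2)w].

Three distinct linear factors: α/(w - 5) + β/(w - 2) + γ/w


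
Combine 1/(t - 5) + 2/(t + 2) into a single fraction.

Common denominator (t - 5)(t + 2). Numerator: 1(t + 2) + 2(t - 5) = (t + 2) + (2t - 10) = 3t - 8
Result: (3t - 8)/[(t - 5)(t + 2)]


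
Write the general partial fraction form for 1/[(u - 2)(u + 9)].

Distinct linear factors: A/(u - 2) + B/(u + 9)


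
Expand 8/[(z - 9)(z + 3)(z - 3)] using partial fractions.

Using cover-up method: A = 1/9, B = 1/9, C = -2/9
Result: (1/9)/(z - 9) + (1/9)/(z + 3) - (2/9)/(z - 3)


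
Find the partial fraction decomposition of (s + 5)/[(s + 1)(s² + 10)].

At s=-1: A = (1·(-1) + 5)/((-1)² + 10) = 4/11. B = -A = -4/11, C = 1 - (-1)·A = 15/11
Result: (4/11)/(s + 1) - ((4/11)s - 15/11)/(s² + 10)


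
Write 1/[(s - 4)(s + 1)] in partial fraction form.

1/(s - 4)(s + 1) = P/(s - 4) + Q/(s + 1). P = 1/(4 + 1) = 1/5, Q = 1/(-1 - 4) = -1/5
Result: (1/5)/(s - 4) - (1/5)/(s + 1)


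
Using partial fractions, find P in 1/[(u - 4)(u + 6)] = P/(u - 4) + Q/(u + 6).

Cover-up at u = 4: P = 1/(4 + 6) = 1/10


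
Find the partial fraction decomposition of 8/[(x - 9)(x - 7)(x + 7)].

Using cover-up method: α = 1/4, β = -2/7, γ = 1/28
Result: (1/4)/(x - 9) - (2/7)/(x - 7) + (1/28)/(x + 7)


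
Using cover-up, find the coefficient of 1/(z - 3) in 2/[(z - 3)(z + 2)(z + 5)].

Cover (z - 3), set z=3: 2/[(3 + 2)(3 + 5)] = 1/20


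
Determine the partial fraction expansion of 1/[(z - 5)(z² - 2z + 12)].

Cover-up at z = 5: P = 1/(5² - 2·5 + 12) = 1/27. Then Q = -P = -1/27, R = -P·(-2 + 5) = -1/9
Result: (1/27)/(z - 5) - ((1/27)z + 1/9)/(z² - 2z + 12)


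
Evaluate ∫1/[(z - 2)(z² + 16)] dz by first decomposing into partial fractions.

Cover-up at z=2: A = 1/(2²+16) = 1/20. Coeff matching: B = -1/20, C = -1/10. Decomposition: (1/20)/(z - 2) - ((1/20)z + 1/10)/(z² + 16). Integrate: linear → ln, quadratic → (1/2)ln + arctan: (1/20) ln|(z - 2)| - (1/40) ln(z² + 16) - (1/40) arctan(z/4) + C


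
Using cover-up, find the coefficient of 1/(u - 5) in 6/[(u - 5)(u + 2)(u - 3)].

Cover (u - 5), set u=5: 6/[(5 + 2)(5 - 3)] = 3/7


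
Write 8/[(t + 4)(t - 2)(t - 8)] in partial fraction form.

Using cover-up method: α = 1/9, β = -2/9, γ = 1/9
Result: (1/9)/(t + 4) - (2/9)/(t - 2) + (1/9)/(t - 8)


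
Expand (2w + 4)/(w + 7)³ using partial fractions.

(2w + 4) = A(w + 7)² + B(w + 7) + C. At w = -7: C = 2·(-7) + 4 = -10. Coefficients: A = 0, B = 2
Result: 2/(w + 7)² - 10/(w + 7)³


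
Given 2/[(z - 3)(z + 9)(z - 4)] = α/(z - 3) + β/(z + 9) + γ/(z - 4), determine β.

Cover-up at z = -9: β = 2/[(-9 - 3)(-9 - 4)] = 2/[(-12)(-13)] = 2/156 = 1/78


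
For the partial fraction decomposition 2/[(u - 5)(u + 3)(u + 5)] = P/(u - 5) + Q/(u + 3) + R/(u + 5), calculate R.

Cover-up at u = -5: R = 2/[(-5 - 5)(-5 + 3)] = 2/[(-10)(-2)] = 2/20 = 1/10


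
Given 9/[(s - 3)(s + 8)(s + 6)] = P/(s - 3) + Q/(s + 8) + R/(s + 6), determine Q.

Cover-up at s = -8: Q = 9/[(-8 - 3)(-8 + 6)] = 9/[(-11)(-2)] = 9/22


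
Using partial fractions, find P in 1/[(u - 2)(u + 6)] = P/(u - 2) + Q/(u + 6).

Cover-up at u = 2: P = 1/(2 + 6) = 1/8


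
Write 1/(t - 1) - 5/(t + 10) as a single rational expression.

Common denominator (t - 1)(t + 10). Numerator: 1(t + 10) - 5(t - 1) = (t + 10) - (5t - 5) = -4t + 15
Result: (-4t + 15)/[(t - 1)(t + 10)]


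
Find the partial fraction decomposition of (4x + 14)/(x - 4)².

(4x + 14) = P(x - 4) + Q. At x = 4: Q = 4·4 + 14 = 30. Coeff of x: P = 4
Result: 4/(x - 4) + 30/(x - 4)²


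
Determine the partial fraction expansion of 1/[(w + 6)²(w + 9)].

Cover-up at w=-9: C = 1/(-9 + 6)² = 1/9. Cover-up at w=-6: B = 1/(-6 + 9) = 1/3. Comparing w² coeff: A = -C = -1/9
Result: (-1/9)/(w + 6) + (1/3)/(w + 6)² + (1/9)/(w + 9)


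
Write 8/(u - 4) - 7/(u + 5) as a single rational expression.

Common denominator (u - 4)(u + 5). Numerator: 8(u + 5) - 7(u - 4) = (8u + 40) - (7u - 28) = u + 68
Result: (u + 68)/[(u - 4)(u + 5)]


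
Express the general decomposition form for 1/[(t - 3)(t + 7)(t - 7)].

Three distinct linear factors: P/(t - 3) + Q/(t + 7) + R/(t - 7)


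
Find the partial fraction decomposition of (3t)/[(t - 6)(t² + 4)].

At t=6: α = (3·6 + 0)/(6² + 4) = 9/20. β = -α = -9/20, γ = 3 - 6·α = 3/10
Result: (9/20)/(t - 6) - ((9/20)t - 3/10)/(t² + 4)


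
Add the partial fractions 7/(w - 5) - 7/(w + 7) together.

Common denominator (w - 5)(w + 7). Numerator: 7(w + 7) - 7(w - 5) = (7w + 49) - (7w - 35) = 84
Result: (84)/[(w - 5)(w + 7)]


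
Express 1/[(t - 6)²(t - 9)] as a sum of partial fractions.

Cover-up at t=9: γ = 1/(9 - 6)² = 1/9. Cover-up at t=6: β = 1/(6 - 9) = -1/3. Comparing t² coeff: α = -γ = -1/9
Result: (-1/9)/(t - 6) - (1/3)/(t - 6)² + (1/9)/(t - 9)


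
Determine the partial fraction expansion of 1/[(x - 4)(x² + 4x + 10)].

Cover-up at x = 4: P = 1/(4² + 4·4 + 10) = 1/42. Then Q = -P = -1/42, R = -P·(4 + 4) = -4/21
Result: (1/42)/(x - 4) - ((1/42)x + 4/21)/(x² + 4x + 10)


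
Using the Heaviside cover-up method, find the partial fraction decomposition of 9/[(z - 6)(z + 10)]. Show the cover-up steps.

Cover (z - 6): set z=6, get P = 9/(6 + 10) = 9/16. Cover (z + 10): set z=-10, get Q = 9/(-10 - 6) = -9/16.
Result: (9/16)/(z - 6) - (9/16)/(z + 10)


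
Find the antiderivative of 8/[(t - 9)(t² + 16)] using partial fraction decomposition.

Cover-up at t=9: P = 8/(9²+16) = 8/97. Coeff matching: Q = -8/97, R = -72/97. Decomposition: (8/97)/(t - 9) - ((8/97)t + 72/97)/(t² + 16). Integrate: linear → ln, quadratic → (1/2)ln + arctan: (8/97) ln|(t - 9)| - (4/97) ln(t² + 16) - (18/97) arctan(t/4) + C


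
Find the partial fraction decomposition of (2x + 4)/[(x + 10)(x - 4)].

At x=-10: A = (2·(-10) + 4)/(-10 - 4) = 8/7. At x=4: B = (2·4 + 4)/(4 + 10) = 6/7
Result: (8/7)/(x + 10) + (6/7)/(x - 4)


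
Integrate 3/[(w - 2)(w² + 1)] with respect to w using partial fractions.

Cover-up at w=2: A = 3/(2²+1) = 3/5. Coeff matching: B = -3/5, C = -6/5. Decomposition: (3/5)/(w - 2) - ((3/5)w + 6/5)/(w² + 1). Integrate: linear → ln, quadratic → (1/2)ln + arctan: (3/5) ln|(w - 2)| - (3/10) ln(w² + 1) - (6/5) arctan(w) + C


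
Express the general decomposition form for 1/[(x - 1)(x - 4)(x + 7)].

Three distinct linear factors: A/(x - 1) + B/(x - 4) + C/(x + 7)


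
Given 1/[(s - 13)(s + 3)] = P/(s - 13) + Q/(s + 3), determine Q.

Cover-up at s = -3: Q = 1/(-3 - 13) = -1/16


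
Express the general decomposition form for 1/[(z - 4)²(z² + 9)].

Repeated linear + quadratic: α/(z - 4) + β/(z - 4)² + (γz + δ)/(z² + 9)


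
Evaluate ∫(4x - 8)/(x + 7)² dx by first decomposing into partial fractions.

Decompose: A = 4, B = 4·(-7) - 8 = -36, so (4x - 8)/(x + 7)² = 4/(x + 7) - 36/(x + 7)². Integrate: ∫ A/(x + 7) dx = 4 ln|(x + 7)|; ∫ B/(x + 7)² dx = 36/(x + 7). Sum: 4 ln|(x + 7)| + 36/(x + 7) + C


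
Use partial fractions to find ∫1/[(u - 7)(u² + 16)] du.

Cover-up at u=7: α = 1/(7²+16) = 1/65. Coeff matching: β = -1/65, γ = -7/65. Decomposition: (1/65)/(u - 7) - ((1/65)u + 7/65)/(u² + 16). Integrate: linear → ln, quadratic → (1/2)ln + arctan: (1/65) ln|(u - 7)| - (1/130) ln(u² + 16) - (7/260) arctan(u/4) + C


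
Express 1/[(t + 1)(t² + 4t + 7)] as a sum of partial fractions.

Cover-up at t = -1: α = 1/((-1)² + 4·(-1) + 7) = 1/4. Then β = -α = -1/4, γ = -α·(4 - 1) = -3/4
Result: (1/4)/(t + 1) - ((1/4)t + 3/4)/(t² + 4t + 7)


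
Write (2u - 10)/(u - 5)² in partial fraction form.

(2u - 10) = α(u - 5) + β. At u = 5: β = 2·5 - 10 = 0. Coeff of u: α = 2
Result: 2/(u - 5)


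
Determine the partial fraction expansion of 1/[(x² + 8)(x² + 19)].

Coefficient matching gives A = C = 0, B = 1/(19-8) = 1/11, D = -B = -1/11
Result: (1/11)/(x² + 8) - (1/11)/(x² + 19)


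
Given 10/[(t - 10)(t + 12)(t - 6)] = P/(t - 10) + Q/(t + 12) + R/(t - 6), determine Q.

Cover-up at t = -12: Q = 10/[(-12 - 10)(-12 - 6)] = 10/[(-22)(-18)] = 10/396 = 5/198


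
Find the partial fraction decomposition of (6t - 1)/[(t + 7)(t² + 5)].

At t=-7: P = (6·(-7) - 1)/((-7)² + 5) = -43/54. Q = -P = 43/54, R = 6 - (-7)·P = 23/54
Result: (-43/54)/(t + 7) + ((43/54)t + 23/54)/(t² + 5)


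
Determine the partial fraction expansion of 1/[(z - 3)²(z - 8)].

Cover-up at z=8: R = 1/(8 - 3)² = 1/25. Cover-up at z=3: Q = 1/(3 - 8) = -1/5. Comparing z² coeff: P = -R = -1/25
Result: (-1/25)/(z - 3) - (1/5)/(z - 3)² + (1/25)/(z - 8)


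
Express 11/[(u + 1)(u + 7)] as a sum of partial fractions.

11/(u + 1)(u + 7) = P/(u + 1) + Q/(u + 7). P = 11/(-1 + 7) = 11/6, Q = 11/(-7 + 1) = -11/6
Result: (11/6)/(u + 1) - (11/6)/(u + 7)


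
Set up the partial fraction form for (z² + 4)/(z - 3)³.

Repeated linear factor (power 3): α/(z - 3) + β/(z - 3)² + γ/(z - 3)³


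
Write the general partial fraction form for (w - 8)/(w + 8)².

Repeated linear factor: α/(w + 8) + β/(w + 8)²


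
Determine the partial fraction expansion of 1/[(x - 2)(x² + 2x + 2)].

Cover-up at x = 2: P = 1/(2² + 2·2 + 2) = 1/10. Then Q = -P = -1/10, R = -P·(2 + 2) = -2/5
Result: (1/10)/(x - 2) - ((1/10)x + 2/5)/(x² + 2x + 2)


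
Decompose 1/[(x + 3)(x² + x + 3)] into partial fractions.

Cover-up at x = -3: P = 1/((-3)² + 1·(-3) + 3) = 1/9. Then Q = -P = -1/9, R = -P·(1 - 3) = 2/9
Result: (1/9)/(x + 3) - ((1/9)x - 2/9)/(x² + x + 3)


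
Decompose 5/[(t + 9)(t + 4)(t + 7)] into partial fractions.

Using cover-up method: A = 1/2, B = 1/3, C = -5/6
Result: (1/2)/(t + 9) + (1/3)/(t + 4) - (5/6)/(t + 7)


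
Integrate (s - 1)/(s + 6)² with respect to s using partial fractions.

Decompose: A = 1, B = 1·(-6) - 1 = -7, so (s - 1)/(s + 6)² = 1/(s + 6) - 7/(s + 6)². Integrate: ∫ A/(s + 6) ds = ln|(s + 6)|; ∫ B/(s + 6)² ds = 7/(s + 6). Sum: ln|(s + 6)| + 7/(s + 6) + C


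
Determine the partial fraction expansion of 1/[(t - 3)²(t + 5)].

Cover-up at t=-5: γ = 1/(-5 - 3)² = 1/64. Cover-up at t=3: β = 1/(3 + 5) = 1/8. Comparing t² coeff: α = -γ = -1/64
Result: (-1/64)/(t - 3) + (1/8)/(t - 3)² + (1/64)/(t + 5)


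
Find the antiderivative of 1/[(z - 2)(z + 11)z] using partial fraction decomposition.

Cover-up: P = 1/26, Q = 1/143, R = -1/22. Decomposition: (1/26)/(z - 2) + (1/143)/(z + 11) - (1/22)/z. Integrate each term: (1/26) ln|(z - 2)| + (1/143) ln|(z + 11)| - (1/22) ln|z| + C


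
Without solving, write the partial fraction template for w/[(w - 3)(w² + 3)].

Linear + irreducible quadratic: A/(w - 3) + (Bw + C)/(w² + 3)


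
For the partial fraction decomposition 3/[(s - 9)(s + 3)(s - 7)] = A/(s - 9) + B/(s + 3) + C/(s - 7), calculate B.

Cover-up at s = -3: B = 3/[(-3 - 9)(-3 - 7)] = 3/[(-12)(-10)] = 3/120 = 1/40


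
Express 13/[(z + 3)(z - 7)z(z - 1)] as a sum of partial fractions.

Using Heaviside cover-up: (-13/120)/(z + 3) + (13/420)/(z - 7) + (13/21)/z - (13/24)/(z - 1)


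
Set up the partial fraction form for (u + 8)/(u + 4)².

Repeated linear factor: α/(u + 4) + β/(u + 4)²


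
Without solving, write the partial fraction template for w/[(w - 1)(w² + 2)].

Linear + irreducible quadratic: α/(w - 1) + (βw + γ)/(w² + 2)


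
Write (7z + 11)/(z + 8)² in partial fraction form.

(7z + 11) = A(z + 8) + B. At z = -8: B = 7·(-8) + 11 = -45. Coeff of z: A = 7
Result: 7/(z + 8) - 45/(z + 8)²


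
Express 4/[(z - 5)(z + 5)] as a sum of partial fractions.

4/(z - 5)(z + 5) = α/(z - 5) + β/(z + 5). α = 4/(5 + 5) = 2/5, β = 4/(-5 - 5) = -2/5
Result: (2/5)/(z - 5) - (2/5)/(z + 5)


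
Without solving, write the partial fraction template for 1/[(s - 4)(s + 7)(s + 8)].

Three distinct linear factors: α/(s - 4) + β/(s + 7) + γ/(s + 8)


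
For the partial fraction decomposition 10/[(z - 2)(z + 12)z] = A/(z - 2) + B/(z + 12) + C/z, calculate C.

Cover-up at z = 0: C = 10/[(0 - 2)(0 + 12)] = 10/[(-2)(12)] = -10/24 = -5/12


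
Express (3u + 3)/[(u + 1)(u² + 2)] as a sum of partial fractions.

At u=-1: α = (3·(-1) + 3)/((-1)² + 2) = 0. β = -α = 0, γ = 3 - (-1)·α = 3
Result: (3)/(u² + 2)


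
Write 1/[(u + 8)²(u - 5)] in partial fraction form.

Cover-up at u=5: γ = 1/(5 + 8)² = 1/169. Cover-up at u=-8: β = 1/(-8 - 5) = -1/13. Comparing u² coeff: α = -γ = -1/169
Result: (-1/169)/(u + 8) - (1/13)/(u + 8)² + (1/169)/(u - 5)


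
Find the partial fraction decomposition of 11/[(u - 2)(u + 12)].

11/(u - 2)(u + 12) = A/(u - 2) + B/(u + 12). A = 11/(2 + 12) = 11/14, B = 11/(-12 - 2) = -11/14
Result: (11/14)/(u - 2) - (11/14)/(u + 12)


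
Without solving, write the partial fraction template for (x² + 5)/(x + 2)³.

Repeated linear factor (power 3): α/(x + 2) + β/(x + 2)² + γ/(x + 2)³


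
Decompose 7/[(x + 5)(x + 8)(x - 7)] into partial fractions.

Using cover-up method: α = -7/36, β = 7/45, γ = 7/180
Result: (-7/36)/(x + 5) + (7/45)/(x + 8) + (7/180)/(x - 7)


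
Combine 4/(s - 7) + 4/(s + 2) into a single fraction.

Common denominator (s - 7)(s + 2). Numerator: 4(s + 2) + 4(s - 7) = (4s + 8) + (4s - 28) = 8s - 20
Result: (8s - 20)/[(s - 7)(s + 2)]


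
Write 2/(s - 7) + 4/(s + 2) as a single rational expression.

Common denominator (s - 7)(s + 2). Numerator: 2(s + 2) + 4(s - 7) = (2s + 4) + (4s - 28) = 6s - 24
Result: (6s - 24)/[(s - 7)(s + 2)]


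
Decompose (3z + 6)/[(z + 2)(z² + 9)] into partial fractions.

At z=-2: α = (3·(-2) + 6)/((-2)² + 9) = 0. β = -α = 0, γ = 3 - (-2)·α = 3
Result: (3)/(z² + 9)


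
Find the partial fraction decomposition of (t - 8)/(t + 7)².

(t - 8) = A(t + 7) + B. At t = -7: B = 1·(-7) - 8 = -15. Coeff of t: A = 1
Result: 1/(t + 7) - 15/(t + 7)²


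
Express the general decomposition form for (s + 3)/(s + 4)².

Repeated linear factor: A/(s + 4) + B/(s + 4)²


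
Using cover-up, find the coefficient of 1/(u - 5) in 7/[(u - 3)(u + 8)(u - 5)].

Cover (u - 5), set u=5: 7/[(5 - 3)(5 + 8)] = 7/26


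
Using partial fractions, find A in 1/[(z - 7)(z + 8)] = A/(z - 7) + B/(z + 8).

Cover-up at z = 7: A = 1/(7 + 8) = 1/15


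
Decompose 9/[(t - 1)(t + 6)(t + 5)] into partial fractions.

Using cover-up method: P = 3/14, Q = 9/7, R = -3/2
Result: (3/14)/(t - 1) + (9/7)/(t + 6) - (3/2)/(t + 5)


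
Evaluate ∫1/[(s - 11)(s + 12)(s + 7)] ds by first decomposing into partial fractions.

Cover-up: A = 1/414, B = 1/115, C = -1/90. Decomposition: (1/414)/(s - 11) + (1/115)/(s + 12) - (1/90)/(s + 7). Integrate each term: (1/414) ln|(s - 11)| + (1/115) ln|(s + 12)| - (1/90) ln|(s + 7)| + C


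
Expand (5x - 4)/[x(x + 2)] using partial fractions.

At x=0: α = (5·0 - 4)/(0 + 2) = -2. At x=-2: β = (5·(-2) - 4)/(-2 - 0) = 7
Result: -2/x + 7/(x + 2)


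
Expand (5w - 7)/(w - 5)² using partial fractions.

(5w - 7) = P(w - 5) + Q. At w = 5: Q = 5·5 - 7 = 18. Coeff of w: P = 5
Result: 5/(w - 5) + 18/(w - 5)²


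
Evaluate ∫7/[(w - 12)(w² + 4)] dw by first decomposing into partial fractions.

Cover-up at w=12: α = 7/(12²+4) = 7/148. Coeff matching: β = -7/148, γ = -21/37. Decomposition: (7/148)/(w - 12) - ((7/148)w + 21/37)/(w² + 4). Integrate: linear → ln, quadratic → (1/2)ln + arctan: (7/148) ln|(w - 12)| - (7/296) ln(w² + 4) - (21/74) arctan(w/2) + C


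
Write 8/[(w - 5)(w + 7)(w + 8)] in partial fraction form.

Using cover-up method: α = 2/39, β = -2/3, γ = 8/13
Result: (2/39)/(w - 5) - (2/3)/(w + 7) + (8/13)/(w + 8)


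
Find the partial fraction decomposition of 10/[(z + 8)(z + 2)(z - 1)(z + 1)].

Using Heaviside cover-up: (-5/189)/(z + 8) + (5/9)/(z + 2) + (5/27)/(z - 1) - (5/7)/(z + 1)


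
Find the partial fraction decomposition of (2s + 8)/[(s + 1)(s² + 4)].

At s=-1: A = (2·(-1) + 8)/((-1)² + 4) = 6/5. B = -A = -6/5, C = 2 - (-1)·A = 16/5
Result: (6/5)/(s + 1) - ((6/5)s - 16/5)/(s² + 4)


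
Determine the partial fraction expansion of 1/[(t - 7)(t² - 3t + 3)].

Cover-up at t = 7: A = 1/(7² - 3·7 + 3) = 1/31. Then B = -A = -1/31, C = -A·(-3 + 7) = -4/31
Result: (1/31)/(t - 7) - ((1/31)t + 4/31)/(t² - 3t + 3)


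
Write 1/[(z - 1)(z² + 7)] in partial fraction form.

Cover-up at z = 1: A = 1/(1² + 7) = 1/8. Then B = -A = -1/8, C = -A·(0 + 1) = -1/8
Result: (1/8)/(z - 1) - ((1/8)z + 1/8)/(z² + 7)


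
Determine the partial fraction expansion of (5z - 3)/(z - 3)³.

(5z - 3) = P(z - 3)² + Q(z - 3) + R. At z = 3: R = 5·3 - 3 = 12. Coefficients: P = 0, Q = 5
Result: 5/(z - 3)² + 12/(z - 3)³


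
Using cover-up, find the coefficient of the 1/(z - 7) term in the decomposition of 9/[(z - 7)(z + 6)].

Cover (z - 7), set z=7: 9/((z + 6) at z=7) = 9/(13) = 9/13


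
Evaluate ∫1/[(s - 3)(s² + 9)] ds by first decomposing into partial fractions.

Cover-up at s=3: P = 1/(3²+9) = 1/18. Coeff matching: Q = -1/18, R = -1/6. Decomposition: (1/18)/(s - 3) - ((1/18)s + 1/6)/(s² + 9). Integrate: linear → ln, quadratic → (1/2)ln + arctan: (1/18) ln|(s - 3)| - (1/36) ln(s² + 9) - (1/18) arctan(s/3) + C


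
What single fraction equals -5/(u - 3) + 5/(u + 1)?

Common denominator (u - 3)(u + 1). Numerator: -5(u + 1) + 5(u - 3) = (-5u - 5) + (5u - 15) = -20
Result: (-20)/[(u - 3)(u + 1)]


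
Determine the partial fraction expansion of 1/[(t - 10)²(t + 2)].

Cover-up at t=-2: C = 1/(-2 - 10)² = 1/144. Cover-up at t=10: B = 1/(10 + 2) = 1/12. Comparing t² coeff: A = -C = -1/144
Result: (-1/144)/(t - 10) + (1/12)/(t - 10)² + (1/144)/(t + 2)


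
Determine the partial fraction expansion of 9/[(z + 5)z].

9/(z + 5)z = α/(z + 5) + β/z. α = 9/(-5 - 0) = -9/5, β = 9/(0 + 5) = 9/5
Result: (-9/5)/(z + 5) + (9/5)/z


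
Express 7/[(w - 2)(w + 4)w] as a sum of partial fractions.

Using cover-up method: α = 7/12, β = 7/24, γ = -7/8
Result: (7/12)/(w - 2) + (7/24)/(w + 4) - (7/8)/w


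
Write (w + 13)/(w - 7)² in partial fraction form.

(w + 13) = α(w - 7) + β. At w = 7: β = 1·7 + 13 = 20. Coeff of w: α = 1
Result: 1/(w - 7) + 20/(w - 7)²


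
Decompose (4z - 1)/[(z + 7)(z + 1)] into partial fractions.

At z=-7: α = (4·(-7) - 1)/(-7 + 1) = 29/6. At z=-1: β = (4·(-1) - 1)/(-1 + 7) = -5/6
Result: (29/6)/(z + 7) - (5/6)/(z + 1)


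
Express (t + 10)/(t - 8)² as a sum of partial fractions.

(t + 10) = P(t - 8) + Q. At t = 8: Q = 1·8 + 10 = 18. Coeff of t: P = 1
Result: 1/(t - 8) + 18/(t - 8)²


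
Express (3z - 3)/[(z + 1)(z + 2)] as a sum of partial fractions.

At z=-1: A = (3·(-1) - 3)/(-1 + 2) = -6. At z=-2: B = (3·(-2) - 3)/(-2 + 1) = 9
Result: -6/(z + 1) + 9/(z + 2)


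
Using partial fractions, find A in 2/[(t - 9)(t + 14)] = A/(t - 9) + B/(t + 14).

Cover-up at t = 9: A = 2/(9 + 14) = 2/23


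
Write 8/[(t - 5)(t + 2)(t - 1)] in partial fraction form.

Using cover-up method: A = 2/7, B = 8/21, C = -2/3
Result: (2/7)/(t - 5) + (8/21)/(t + 2) - (2/3)/(t - 1)


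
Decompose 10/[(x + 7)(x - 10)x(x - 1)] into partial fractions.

Using Heaviside cover-up: (-5/476)/(x + 7) + (1/153)/(x - 10) + (1/7)/x - (5/36)/(x - 1)


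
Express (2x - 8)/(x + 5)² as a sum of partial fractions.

(2x - 8) = P(x + 5) + Q. At x = -5: Q = 2·(-5) - 8 = -18. Coeff of x: P = 2
Result: 2/(x + 5) - 18/(x + 5)²


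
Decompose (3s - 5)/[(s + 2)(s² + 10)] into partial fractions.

At s=-2: A = (3·(-2) - 5)/((-2)² + 10) = -11/14. B = -A = 11/14, C = 3 - (-2)·A = 10/7
Result: (-11/14)/(s + 2) + ((11/14)s + 10/7)/(s² + 10)


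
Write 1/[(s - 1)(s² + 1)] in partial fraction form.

Cover-up at s = 1: A = 1/(1² + 1) = 1/2. Then B = -A = -1/2, C = -A·(0 + 1) = -1/2
Result: (1/2)/(s - 1) - ((1/2)s + 1/2)/(s² + 1)


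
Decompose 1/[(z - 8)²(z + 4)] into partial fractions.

Cover-up at z=-4: C = 1/(-4 - 8)² = 1/144. Cover-up at z=8: B = 1/(8 + 4) = 1/12. Comparing z² coeff: A = -C = -1/144
Result: (-1/144)/(z - 8) + (1/12)/(z - 8)² + (1/144)/(z + 4)


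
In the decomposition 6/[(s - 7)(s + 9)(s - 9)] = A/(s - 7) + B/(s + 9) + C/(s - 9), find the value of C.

Cover-up at s = 9: C = 6/[(9 - 7)(9 + 9)] = 6/[(2)(18)] = 6/36 = 1/6


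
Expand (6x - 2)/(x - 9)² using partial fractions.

(6x - 2) = P(x - 9) + Q. At x = 9: Q = 6·9 - 2 = 52. Coeff of x: P = 6
Result: 6/(x - 9) + 52/(x - 9)²


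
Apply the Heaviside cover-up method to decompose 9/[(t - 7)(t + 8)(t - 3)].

Cover (t - 7), t=7: A = 9/[(7 + 8)(7 - 3)] = 3/20. Cover (t + 8), t=-8: B = 9/[(-8 - 7)(-8 - 3)] = 3/55. Cover (t - 3), t=3: C = 9/[(3 - 7)(3 + 8)] = -9/44.
Result: (3/20)/(t - 7) + (3/55)/(t + 8) - (9/44)/(t - 3)


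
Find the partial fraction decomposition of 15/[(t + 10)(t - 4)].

15/(t + 10)(t - 4) = α/(t + 10) + β/(t - 4). α = 15/(-10 - 4) = -15/14, β = 15/(4 + 10) = 15/14
Result: (-15/14)/(t + 10) + (15/14)/(t - 4)


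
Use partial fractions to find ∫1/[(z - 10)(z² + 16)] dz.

Cover-up at z=10: P = 1/(10²+16) = 1/116. Coeff matching: Q = -1/116, R = -5/58. Decomposition: (1/116)/(z - 10) - ((1/116)z + 5/58)/(z² + 16). Integrate: linear → ln, quadratic → (1/2)ln + arctan: (1/116) ln|(z - 10)| - (1/232) ln(z² + 16) - (5/232) arctan(z/4) + C


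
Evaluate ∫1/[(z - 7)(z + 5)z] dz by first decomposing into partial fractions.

Cover-up: A = 1/84, B = 1/60, C = -1/35. Decomposition: (1/84)/(z - 7) + (1/60)/(z + 5) - (1/35)/z. Integrate each term: (1/84) ln|(z - 7)| + (1/60) ln|(z + 5)| - (1/35) ln|z| + C


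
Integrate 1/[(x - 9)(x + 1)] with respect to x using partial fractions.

Decompose: 1/[(x - 9)(x + 1)] = (1/10)/(x - 9) - (1/10)/(x + 1). Integrate each term: (1/10) ln|(x - 9)| - (1/10) ln|(x + 1)| + C


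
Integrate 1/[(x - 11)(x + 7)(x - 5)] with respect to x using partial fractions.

Cover-up: P = 1/108, Q = 1/216, R = -1/72. Decomposition: (1/108)/(x - 11) + (1/216)/(x + 7) - (1/72)/(x - 5). Integrate each term: (1/108) ln|(x - 11)| + (1/216) ln|(x + 7)| - (1/72) ln|(x - 5)| + C


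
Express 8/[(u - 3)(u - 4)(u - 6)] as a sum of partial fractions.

Using cover-up method: A = 8/3, B = -4, C = 4/3
Result: (8/3)/(u - 3) - 4/(u - 4) + (4/3)/(u - 6)


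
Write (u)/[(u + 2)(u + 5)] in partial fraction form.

At u=-2: A = (1·(-2) + 0)/(-2 + 5) = -2/3. At u=-5: B = (1·(-5) + 0)/(-5 + 2) = 5/3
Result: (-2/3)/(u + 2) + (5/3)/(u + 5)


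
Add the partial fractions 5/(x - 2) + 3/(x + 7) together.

Common denominator (x - 2)(x + 7). Numerator: 5(x + 7) + 3(x - 2) = (5x + 35) + (3x - 6) = 8x + 29
Result: (8x + 29)/[(x - 2)(x + 7)]


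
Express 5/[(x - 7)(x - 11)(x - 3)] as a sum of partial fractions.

Using cover-up method: P = -5/16, Q = 5/32, R = 5/32
Result: (-5/16)/(x - 7) + (5/32)/(x - 11) + (5/32)/(x - 3)


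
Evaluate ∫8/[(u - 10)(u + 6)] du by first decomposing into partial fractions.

Decompose: 8/[(u - 10)(u + 6)] = (1/2)/(u - 10) - (1/2)/(u + 6). Integrate each term: (1/2) ln|(u - 10)| - (1/2) ln|(u + 6)| + C


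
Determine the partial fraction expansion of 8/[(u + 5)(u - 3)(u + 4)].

Using cover-up method: α = 1, β = 1/7, γ = -8/7
Result: 1/(u + 5) + (1/7)/(u - 3) - (8/7)/(u + 4)


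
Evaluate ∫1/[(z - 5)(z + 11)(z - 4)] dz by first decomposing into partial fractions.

Cover-up: P = 1/16, Q = 1/240, R = -1/15. Decomposition: (1/16)/(z - 5) + (1/240)/(z + 11) - (1/15)/(z - 4). Integrate each term: (1/16) ln|(z - 5)| + (1/240) ln|(z + 11)| - (1/15) ln|(z - 4)| + C


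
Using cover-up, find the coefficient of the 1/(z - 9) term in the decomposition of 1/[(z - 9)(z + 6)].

Cover (z - 9), set z=9: 1/((z + 6) at z=9) = 1/(15) = 1/15


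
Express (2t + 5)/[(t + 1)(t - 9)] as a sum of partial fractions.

At t=-1: A = (2·(-1) + 5)/(-1 - 9) = -3/10. At t=9: B = (2·9 + 5)/(9 + 1) = 23/10
Result: (-3/10)/(t + 1) + (23/10)/(t - 9)


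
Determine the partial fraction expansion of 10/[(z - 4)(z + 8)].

10/(z - 4)(z + 8) = P/(z - 4) + Q/(z + 8). P = 10/(4 + 8) = 5/6, Q = 10/(-8 - 4) = -5/6
Result: (5/6)/(z - 4) - (5/6)/(z + 8)


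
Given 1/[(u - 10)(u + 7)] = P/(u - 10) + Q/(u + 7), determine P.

Cover-up at u = 10: P = 1/(10 + 7) = 1/17


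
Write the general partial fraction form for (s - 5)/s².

Repeated linear factor: P/s + Q/s²


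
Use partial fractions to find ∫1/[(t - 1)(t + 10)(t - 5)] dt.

Cover-up: P = -1/44, Q = 1/165, R = 1/60. Decomposition: (-1/44)/(t - 1) + (1/165)/(t + 10) + (1/60)/(t - 5). Integrate each term: (-1/44) ln|(t - 1)| + (1/165) ln|(t + 10)| + (1/60) ln|(t - 5)| + C


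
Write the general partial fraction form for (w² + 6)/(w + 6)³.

Repeated linear factor (power 3): P/(w + 6) + Q/(w + 6)² + R/(w + 6)³


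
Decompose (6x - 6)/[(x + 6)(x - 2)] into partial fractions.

At x=-6: A = (6·(-6) - 6)/(-6 - 2) = 21/4. At x=2: B = (6·2 - 6)/(2 + 6) = 3/4
Result: (21/4)/(x + 6) + (3/4)/(x - 2)


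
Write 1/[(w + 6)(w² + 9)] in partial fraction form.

Cover-up at w = -6: A = 1/((-6)² + 9) = 1/45. Then B = -A = -1/45, C = -A·(0 - 6) = 2/15
Result: (1/45)/(w + 6) - ((1/45)w - 2/15)/(w² + 9)


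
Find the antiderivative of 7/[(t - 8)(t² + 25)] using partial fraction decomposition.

Cover-up at t=8: A = 7/(8²+25) = 7/89. Coeff matching: B = -7/89, C = -56/89. Decomposition: (7/89)/(t - 8) - ((7/89)t + 56/89)/(t² + 25). Integrate: linear → ln, quadratic → (1/2)ln + arctan: (7/89) ln|(t - 8)| - (7/178) ln(t² + 25) - (56/445) arctan(t/5) + C


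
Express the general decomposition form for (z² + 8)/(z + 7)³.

Repeated linear factor (power 3): A/(z + 7) + B/(z + 7)² + C/(z + 7)³


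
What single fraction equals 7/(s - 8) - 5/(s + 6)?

Common denominator (s - 8)(s + 6). Numerator: 7(s + 6) - 5(s - 8) = (7s + 42) - (5s - 40) = 2s + 82
Result: (2s + 82)/[(s - 8)(s + 6)]


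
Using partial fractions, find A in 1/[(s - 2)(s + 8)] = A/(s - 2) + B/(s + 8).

Cover-up at s = 2: A = 1/(2 + 8) = 1/10


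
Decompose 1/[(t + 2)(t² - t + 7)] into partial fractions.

Cover-up at t = -2: A = 1/((-2)² - 1·(-2) + 7) = 1/13. Then B = -A = -1/13, C = -A·(-1 - 2) = 3/13
Result: (1/13)/(t + 2) - ((1/13)t - 3/13)/(t² - t + 7)


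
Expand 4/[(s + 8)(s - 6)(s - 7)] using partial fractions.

Using cover-up method: α = 2/105, β = -2/7, γ = 4/15
Result: (2/105)/(s + 8) - (2/7)/(s - 6) + (4/15)/(s - 7)


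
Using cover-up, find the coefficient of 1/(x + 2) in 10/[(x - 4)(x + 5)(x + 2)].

Cover (x + 2), set x=-2: 10/[(-2 - 4)(-2 + 5)] = -5/9


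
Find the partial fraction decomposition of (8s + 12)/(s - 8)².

(8s + 12) = P(s - 8) + Q. At s = 8: Q = 8·8 + 12 = 76. Coeff of s: P = 8
Result: 8/(s - 8) + 76/(s - 8)²


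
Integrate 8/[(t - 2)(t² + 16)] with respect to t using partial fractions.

Cover-up at t=2: P = 8/(2²+16) = 2/5. Coeff matching: Q = -2/5, R = -4/5. Decomposition: (2/5)/(t - 2) - ((2/5)t + 4/5)/(t² + 16). Integrate: linear → ln, quadratic → (1/2)ln + arctan: (2/5) ln|(t - 2)| - (1/5) ln(t² + 16) - (1/5) arctan(t/4) + C


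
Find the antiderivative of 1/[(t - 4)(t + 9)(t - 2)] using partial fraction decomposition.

Cover-up: A = 1/26, B = 1/143, C = -1/22. Decomposition: (1/26)/(t - 4) + (1/143)/(t + 9) - (1/22)/(t - 2). Integrate each term: (1/26) ln|(t - 4)| + (1/143) ln|(t + 9)| - (1/22) ln|(t - 2)| + C
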